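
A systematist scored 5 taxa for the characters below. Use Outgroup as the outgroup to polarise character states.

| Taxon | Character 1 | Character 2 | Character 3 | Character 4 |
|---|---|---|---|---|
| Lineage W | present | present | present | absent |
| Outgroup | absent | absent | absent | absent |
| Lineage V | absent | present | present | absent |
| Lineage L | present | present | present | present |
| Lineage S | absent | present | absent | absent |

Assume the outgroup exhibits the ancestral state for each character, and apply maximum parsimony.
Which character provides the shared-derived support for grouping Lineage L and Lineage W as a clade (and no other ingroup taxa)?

The outgroup has state 'absent' for every character, so 'present' is the derived state throughout.
Character 1: derived state 'present' in Lineage L and Lineage W only — synapomorphy for {Lineage L, Lineage W}.
Character 2 (derived state 'present') is shared by all ingroup taxa — unites the whole ingroup.
Character 3 (derived state 'present') is shared by Lineage L, Lineage V, and Lineage W — a synapomorphy uniting that clade.
Character 4: derived state 'present' in Lineage L only — an autapomorphy, so it tells us nothing about relationships among taxa.
Most parsimonious ingroup topology: (Lineage S,((Lineage W,Lineage L),Lineage V)).
The clade {Lineage L, Lineage W} is supported by Character 1: its derived state 'present' occurs in exactly those taxa and in no other taxon (including the outgroup).

Character 1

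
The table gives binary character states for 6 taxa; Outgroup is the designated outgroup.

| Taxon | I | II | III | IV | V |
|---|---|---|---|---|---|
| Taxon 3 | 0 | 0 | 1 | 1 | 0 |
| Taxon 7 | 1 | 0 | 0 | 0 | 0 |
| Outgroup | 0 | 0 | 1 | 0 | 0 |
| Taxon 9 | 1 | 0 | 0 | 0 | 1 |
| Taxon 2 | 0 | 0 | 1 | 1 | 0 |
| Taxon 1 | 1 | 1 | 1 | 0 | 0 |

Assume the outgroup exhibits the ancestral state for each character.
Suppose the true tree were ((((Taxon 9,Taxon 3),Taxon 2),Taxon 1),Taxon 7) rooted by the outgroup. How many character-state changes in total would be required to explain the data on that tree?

Map each character onto ((((Taxon 9,Taxon 3),Taxon 2),Taxon 1),Taxon 7) (rooted by Outgroup) and count the minimum state changes it requires (Fitch parsimony):
I: 3; II: 1; III: 2; IV: 2; V: 1.
Total tree length = 9.

9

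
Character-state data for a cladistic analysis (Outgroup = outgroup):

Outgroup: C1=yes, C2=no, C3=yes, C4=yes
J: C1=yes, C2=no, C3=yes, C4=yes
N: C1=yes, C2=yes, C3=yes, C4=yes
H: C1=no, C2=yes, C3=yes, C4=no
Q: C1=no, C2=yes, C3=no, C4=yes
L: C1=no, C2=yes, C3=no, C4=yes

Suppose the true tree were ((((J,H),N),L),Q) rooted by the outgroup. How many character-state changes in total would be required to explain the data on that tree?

8

Map each character onto ((((J,H),N),L),Q) (rooted by Outgroup) and count the minimum state changes it requires (Fitch parsimony):
C1: 3; C2: 2; C3: 2; C4: 1.
Total tree length = 8.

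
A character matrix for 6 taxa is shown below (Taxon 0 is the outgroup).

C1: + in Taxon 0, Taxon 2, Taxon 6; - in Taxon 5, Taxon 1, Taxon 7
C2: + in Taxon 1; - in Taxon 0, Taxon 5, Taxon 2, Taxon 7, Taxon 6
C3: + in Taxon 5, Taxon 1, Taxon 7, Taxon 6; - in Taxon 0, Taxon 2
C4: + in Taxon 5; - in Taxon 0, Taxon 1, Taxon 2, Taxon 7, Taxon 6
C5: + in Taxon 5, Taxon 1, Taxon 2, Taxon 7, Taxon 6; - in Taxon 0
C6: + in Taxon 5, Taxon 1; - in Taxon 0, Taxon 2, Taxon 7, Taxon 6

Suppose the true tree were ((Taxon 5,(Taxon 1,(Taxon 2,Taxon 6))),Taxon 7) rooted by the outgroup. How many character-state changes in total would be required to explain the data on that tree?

Map each character onto ((Taxon 5,(Taxon 1,(Taxon 2,Taxon 6))),Taxon 7) (rooted by Taxon 0) and count the minimum state changes it requires (Fitch parsimony):
C1: 2; C2: 1; C3: 2; C4: 1; C5: 1; C6: 2.
Total tree length = 9.

9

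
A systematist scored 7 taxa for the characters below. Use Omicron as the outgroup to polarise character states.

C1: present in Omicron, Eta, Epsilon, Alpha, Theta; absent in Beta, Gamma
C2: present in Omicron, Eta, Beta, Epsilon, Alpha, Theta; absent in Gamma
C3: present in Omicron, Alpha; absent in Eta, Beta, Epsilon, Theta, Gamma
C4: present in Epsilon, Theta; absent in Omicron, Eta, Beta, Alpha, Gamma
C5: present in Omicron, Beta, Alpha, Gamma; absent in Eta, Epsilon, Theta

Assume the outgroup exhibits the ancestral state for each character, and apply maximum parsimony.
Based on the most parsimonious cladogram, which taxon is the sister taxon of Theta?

Epsilon

Character polarity is set by the outgroup: the derived state is whichever differs from the outgroup's state, so for C1, C2, C3, C5 the derived state is 'absent', and for the remaining characters it is 'present'.
C1: derived state 'absent' in Beta and Gamma only — synapomorphy for {Beta, Gamma}.
C2: derived state 'absent' in Gamma only — an autapomorphy, so it tells us nothing about relationships among taxa.
C3 (derived state 'absent') is shared by Beta, Epsilon, Eta, Gamma, and Theta — a synapomorphy uniting that clade.
C4 (derived state 'present') is shared by Epsilon and Theta — a synapomorphy uniting that clade.
C5: derived state 'absent' in Epsilon, Eta, and Theta only — synapomorphy for {Epsilon, Eta, Theta}.
Most parsimonious ingroup topology: (Alpha,(((Epsilon,Theta),Eta),(Beta,Gamma))).
Theta and Epsilon form a cherry on this tree, so they are sister taxa.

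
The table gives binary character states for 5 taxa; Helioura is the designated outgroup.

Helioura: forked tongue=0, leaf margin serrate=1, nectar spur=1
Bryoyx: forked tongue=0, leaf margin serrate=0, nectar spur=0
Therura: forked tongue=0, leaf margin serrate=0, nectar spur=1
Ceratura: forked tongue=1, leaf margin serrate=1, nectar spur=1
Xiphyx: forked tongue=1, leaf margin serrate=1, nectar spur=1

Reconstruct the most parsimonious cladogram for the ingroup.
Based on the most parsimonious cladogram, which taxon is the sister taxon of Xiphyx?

Ceratura

Character polarity is set by the outgroup: the derived state is whichever differs from the outgroup's state, so for leaf margin serrate, nectar spur the derived state is '0', and for the remaining characters it is '1'.
forked tongue (derived state '1') is shared by Ceratura and Xiphyx — a synapomorphy uniting that clade.
Only Bryoyx and Therura show the derived state '0' for leaf margin serrate, supporting them as a clade.
nectar spur: derived state '0' in Bryoyx only — an autapomorphy, so it tells us nothing about relationships among taxa.
Most parsimonious ingroup topology: ((Bryoyx,Therura),(Ceratura,Xiphyx)).
Xiphyx and Ceratura form a cherry on this tree, so they are sister taxa.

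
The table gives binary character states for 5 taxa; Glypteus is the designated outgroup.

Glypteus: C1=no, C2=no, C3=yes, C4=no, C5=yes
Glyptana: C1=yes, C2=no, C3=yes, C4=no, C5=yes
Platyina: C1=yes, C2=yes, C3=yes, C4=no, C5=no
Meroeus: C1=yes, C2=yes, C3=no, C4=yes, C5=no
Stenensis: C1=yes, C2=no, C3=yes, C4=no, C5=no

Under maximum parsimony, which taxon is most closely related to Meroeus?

Character polarity is set by the outgroup: the derived state is whichever differs from the outgroup's state, so for C3, C5 the derived state is 'no', and for the remaining characters it is 'yes'.
C1 (derived state 'yes') is shared by all ingroup taxa — unites the whole ingroup.
Only Meroeus and Platyina show the derived state 'yes' for C2, supporting them as a clade.
C3 (derived state 'no') is unique to Meroeus (autapomorphy; uninformative for grouping).
C4 (derived state 'yes') is unique to Meroeus (autapomorphy; uninformative for grouping).
C5: derived state 'no' in Meroeus, Platyina, and Stenensis only — synapomorphy for {Meroeus, Platyina, Stenensis}.
Most parsimonious ingroup topology: (Glyptana,((Platyina,Meroeus),Stenensis)).
Meroeus and Platyina form a cherry on this tree, so they are sister taxa.

Platyina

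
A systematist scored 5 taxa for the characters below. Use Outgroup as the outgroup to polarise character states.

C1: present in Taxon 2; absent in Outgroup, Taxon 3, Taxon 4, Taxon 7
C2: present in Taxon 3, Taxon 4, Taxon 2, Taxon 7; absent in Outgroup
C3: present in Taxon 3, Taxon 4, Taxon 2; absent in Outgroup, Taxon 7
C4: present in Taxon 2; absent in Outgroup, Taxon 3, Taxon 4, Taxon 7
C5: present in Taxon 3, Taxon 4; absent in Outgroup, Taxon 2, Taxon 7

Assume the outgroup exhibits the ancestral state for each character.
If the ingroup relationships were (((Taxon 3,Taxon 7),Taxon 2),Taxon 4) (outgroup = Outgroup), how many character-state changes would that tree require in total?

Map each character onto (((Taxon 3,Taxon 7),Taxon 2),Taxon 4) (rooted by Outgroup) and count the minimum state changes it requires (Fitch parsimony):
C1: 1; C2: 1; C3: 2; C4: 1; C5: 2.
Total tree length = 7.

7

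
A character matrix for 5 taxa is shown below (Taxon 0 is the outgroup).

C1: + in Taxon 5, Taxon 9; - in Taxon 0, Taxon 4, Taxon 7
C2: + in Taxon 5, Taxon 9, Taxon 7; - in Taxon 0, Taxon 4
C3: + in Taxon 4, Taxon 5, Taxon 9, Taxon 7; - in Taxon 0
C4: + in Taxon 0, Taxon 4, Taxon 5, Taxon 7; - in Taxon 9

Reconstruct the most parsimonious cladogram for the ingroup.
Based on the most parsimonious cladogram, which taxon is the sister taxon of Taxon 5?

Taxon 9

Character polarity is set by the outgroup: the derived state is whichever differs from the outgroup's state, so for C4 the derived state is '-', and for the remaining characters it is '+'.
C1: derived state '+' in Taxon 5 and Taxon 9 only — synapomorphy for {Taxon 5, Taxon 9}.
C2: derived state '+' in Taxon 5, Taxon 7, and Taxon 9 only — synapomorphy for {Taxon 5, Taxon 7, Taxon 9}.
C3 (derived state '+') is shared by all ingroup taxa — unites the whole ingroup.
C4: derived state '-' in Taxon 9 only — an autapomorphy, so it tells us nothing about relationships among taxa.
Most parsimonious ingroup topology: ((Taxon 7,(Taxon 9,Taxon 5)),Taxon 4).
Taxon 5 and Taxon 9 form a cherry on this tree, so they are sister taxa.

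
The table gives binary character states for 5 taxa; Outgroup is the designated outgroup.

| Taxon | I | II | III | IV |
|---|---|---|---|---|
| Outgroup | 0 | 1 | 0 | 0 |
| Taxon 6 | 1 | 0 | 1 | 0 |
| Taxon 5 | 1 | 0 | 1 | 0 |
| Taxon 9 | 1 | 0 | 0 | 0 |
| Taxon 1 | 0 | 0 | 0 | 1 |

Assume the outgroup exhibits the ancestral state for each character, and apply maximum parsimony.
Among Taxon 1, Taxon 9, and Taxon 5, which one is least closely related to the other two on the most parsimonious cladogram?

Taxon 1

Character polarity is set by the outgroup: the derived state is whichever differs from the outgroup's state, so for II the derived state is '0', and for the remaining characters it is '1'.
I: derived state '1' in Taxon 5, Taxon 6, and Taxon 9 only — synapomorphy for {Taxon 5, Taxon 6, Taxon 9}.
All ingroup taxa share the derived state '0' for II; it defines the ingroup but does not resolve relationships within it.
Only Taxon 5 and Taxon 6 show the derived state '1' for III, supporting them as a clade.
IV: derived state '1' in Taxon 1 only — an autapomorphy, so it tells us nothing about relationships among taxa.
Most parsimonious ingroup topology: (((Taxon 6,Taxon 5),Taxon 9),Taxon 1).
Taxon 5 and Taxon 9 share a more recent common ancestor with each other than either does with Taxon 1, so Taxon 1 is the least closely related of the three.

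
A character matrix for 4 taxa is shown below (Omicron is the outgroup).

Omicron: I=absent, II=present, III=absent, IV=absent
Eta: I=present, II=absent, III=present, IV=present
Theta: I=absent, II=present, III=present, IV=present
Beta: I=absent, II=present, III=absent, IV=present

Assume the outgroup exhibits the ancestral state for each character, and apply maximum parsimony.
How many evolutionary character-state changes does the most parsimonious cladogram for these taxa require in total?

Character polarity is set by the outgroup: the derived state is whichever differs from the outgroup's state, so for II the derived state is 'absent', and for the remaining characters it is 'present'.
I: derived state 'present' in Eta only — an autapomorphy, so it tells us nothing about relationships among taxa.
II (derived state 'absent') is unique to Eta (autapomorphy; uninformative for grouping).
III (derived state 'present') is shared by Eta and Theta — a synapomorphy uniting that clade.
IV (derived state 'present') is shared by all ingroup taxa — unites the whole ingroup.
Most parsimonious ingroup topology: ((Eta,Theta),Beta).
Changes per character on this tree: I: 1; II: 1; III: 1; IV: 1.
Total = 4.

4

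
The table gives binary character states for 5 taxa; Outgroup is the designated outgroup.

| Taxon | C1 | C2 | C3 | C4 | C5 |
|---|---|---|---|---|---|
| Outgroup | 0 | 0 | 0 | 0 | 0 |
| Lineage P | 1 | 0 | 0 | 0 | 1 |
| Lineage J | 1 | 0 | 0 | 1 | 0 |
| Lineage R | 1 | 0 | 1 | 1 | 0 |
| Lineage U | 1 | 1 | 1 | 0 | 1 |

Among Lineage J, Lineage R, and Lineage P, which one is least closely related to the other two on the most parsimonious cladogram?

Lineage P

The outgroup has state '0' for every character, so '1' is the derived state throughout.
C1 (derived state '1') is shared by all ingroup taxa — unites the whole ingroup.
C2: derived state '1' in Lineage U only — an autapomorphy, so it tells us nothing about relationships among taxa.
C3 (state '1') occurs in Lineage R and Lineage U but conflicts with the nesting implied by the other characters — most parsimoniously interpreted as homoplasy.
C4 (derived state '1') is shared by Lineage J and Lineage R — a synapomorphy uniting that clade.
C5 (derived state '1') is shared by Lineage P and Lineage U — a synapomorphy uniting that clade.
Most parsimonious ingroup topology: ((Lineage P,Lineage U),(Lineage J,Lineage R)).
Lineage R and Lineage J share a more recent common ancestor with each other than either does with Lineage P, so Lineage P is the least closely related of the three.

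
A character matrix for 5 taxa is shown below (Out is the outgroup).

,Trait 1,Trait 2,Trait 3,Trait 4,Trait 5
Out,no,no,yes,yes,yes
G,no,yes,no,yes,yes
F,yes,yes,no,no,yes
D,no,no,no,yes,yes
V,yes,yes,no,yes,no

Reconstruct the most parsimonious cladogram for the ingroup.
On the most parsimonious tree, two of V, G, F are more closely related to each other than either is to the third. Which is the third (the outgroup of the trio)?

Character polarity is set by the outgroup: the derived state is whichever differs from the outgroup's state, so for Trait 3, Trait 4, Trait 5 the derived state is 'no', and for the remaining characters it is 'yes'.
Trait 1 (derived state 'yes') is shared by F and V — a synapomorphy uniting that clade.
Trait 2: derived state 'yes' in F, G, and V only — synapomorphy for {F, G, V}.
All ingroup taxa share the derived state 'no' for Trait 3; it defines the ingroup but does not resolve relationships within it.
Trait 4: derived state 'no' in F only — an autapomorphy, so it tells us nothing about relationships among taxa.
Trait 5: derived state 'no' in V only — an autapomorphy, so it tells us nothing about relationships among taxa.
Most parsimonious ingroup topology: ((G,(F,V)),D).
V and F share a more recent common ancestor with each other than either does with G, so G is the least closely related of the three.

G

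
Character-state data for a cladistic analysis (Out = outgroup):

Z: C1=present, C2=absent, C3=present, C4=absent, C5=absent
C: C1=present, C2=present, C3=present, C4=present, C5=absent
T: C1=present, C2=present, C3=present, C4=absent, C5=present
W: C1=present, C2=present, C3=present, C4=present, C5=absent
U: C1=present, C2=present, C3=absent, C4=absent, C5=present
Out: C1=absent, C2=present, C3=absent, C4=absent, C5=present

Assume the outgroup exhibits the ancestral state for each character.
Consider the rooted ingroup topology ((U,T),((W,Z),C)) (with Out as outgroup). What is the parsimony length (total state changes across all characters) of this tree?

7

Map each character onto ((U,T),((W,Z),C)) (rooted by Out) and count the minimum state changes it requires (Fitch parsimony):
C1: 1; C2: 1; C3: 2; C4: 2; C5: 1.
Total tree length = 7.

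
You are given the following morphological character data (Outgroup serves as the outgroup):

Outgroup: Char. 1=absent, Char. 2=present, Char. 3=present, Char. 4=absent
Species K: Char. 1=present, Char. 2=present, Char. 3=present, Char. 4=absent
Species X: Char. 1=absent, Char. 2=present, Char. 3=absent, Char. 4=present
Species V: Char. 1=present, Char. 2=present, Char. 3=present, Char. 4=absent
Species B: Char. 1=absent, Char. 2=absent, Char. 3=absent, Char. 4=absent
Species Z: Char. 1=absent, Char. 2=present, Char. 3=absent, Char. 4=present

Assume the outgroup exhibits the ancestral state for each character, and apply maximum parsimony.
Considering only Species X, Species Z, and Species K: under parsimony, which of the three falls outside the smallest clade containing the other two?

Character polarity is set by the outgroup: the derived state is whichever differs from the outgroup's state, so for Char. 2, Char. 3 the derived state is 'absent', and for the remaining characters it is 'present'.
Char. 1 (derived state 'present') is shared by Species K and Species V — a synapomorphy uniting that clade.
Char. 2: derived state 'absent' in Species B only — an autapomorphy, so it tells us nothing about relationships among taxa.
Char. 3 (derived state 'absent') is shared by Species B, Species X, and Species Z — a synapomorphy uniting that clade.
Only Species X and Species Z show the derived state 'present' for Char. 4, supporting them as a clade.
Most parsimonious ingroup topology: ((Species K,Species V),((Species X,Species Z),Species B)).
Species X and Species Z share a more recent common ancestor with each other than either does with Species K, so Species K is the least closely related of the three.

Species K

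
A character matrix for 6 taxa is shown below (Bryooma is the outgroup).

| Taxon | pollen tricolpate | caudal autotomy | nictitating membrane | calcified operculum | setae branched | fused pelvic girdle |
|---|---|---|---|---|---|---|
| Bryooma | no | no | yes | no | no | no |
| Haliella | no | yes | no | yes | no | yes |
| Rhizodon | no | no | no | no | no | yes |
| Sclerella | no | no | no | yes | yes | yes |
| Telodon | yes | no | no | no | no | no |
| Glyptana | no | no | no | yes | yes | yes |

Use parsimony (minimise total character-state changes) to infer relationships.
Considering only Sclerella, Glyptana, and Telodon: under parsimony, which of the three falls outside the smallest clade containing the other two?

Telodon

Character polarity is set by the outgroup: the derived state is whichever differs from the outgroup's state, so for nictitating membrane the derived state is 'no', and for the remaining characters it is 'yes'.
pollen tricolpate (derived state 'yes') is unique to Telodon (autapomorphy; uninformative for grouping).
caudal autotomy (derived state 'yes') is unique to Haliella (autapomorphy; uninformative for grouping).
All ingroup taxa share the derived state 'no' for nictitating membrane; it defines the ingroup but does not resolve relationships within it.
calcified operculum: derived state 'yes' in Glyptana, Haliella, and Sclerella only — synapomorphy for {Glyptana, Haliella, Sclerella}.
Only Glyptana and Sclerella show the derived state 'yes' for setae branched, supporting them as a clade.
fused pelvic girdle (derived state 'yes') is shared by Glyptana, Haliella, Rhizodon, and Sclerella — a synapomorphy uniting that clade.
Most parsimonious ingroup topology: (((Haliella,(Sclerella,Glyptana)),Rhizodon),Telodon).
Glyptana and Sclerella share a more recent common ancestor with each other than either does with Telodon, so Telodon is the least closely related of the three.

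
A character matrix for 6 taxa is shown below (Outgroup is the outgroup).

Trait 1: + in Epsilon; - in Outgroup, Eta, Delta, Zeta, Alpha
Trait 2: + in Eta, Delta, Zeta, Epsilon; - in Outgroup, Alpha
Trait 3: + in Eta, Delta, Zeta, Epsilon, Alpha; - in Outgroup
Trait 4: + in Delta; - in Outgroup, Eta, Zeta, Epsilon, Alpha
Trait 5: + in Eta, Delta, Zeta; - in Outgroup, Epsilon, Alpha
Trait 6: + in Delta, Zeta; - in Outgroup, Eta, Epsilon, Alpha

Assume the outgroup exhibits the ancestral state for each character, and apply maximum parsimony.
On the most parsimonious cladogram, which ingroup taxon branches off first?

The outgroup has state '-' for every character, so '+' is the derived state throughout.
Trait 1: derived state '+' in Epsilon only — an autapomorphy, so it tells us nothing about relationships among taxa.
Only Delta, Epsilon, Eta, and Zeta show the derived state '+' for Trait 2, supporting them as a clade.
Trait 3 (derived state '+') is shared by all ingroup taxa — unites the whole ingroup.
Trait 4: derived state '+' in Delta only — an autapomorphy, so it tells us nothing about relationships among taxa.
Only Delta, Eta, and Zeta show the derived state '+' for Trait 5, supporting them as a clade.
Only Delta and Zeta show the derived state '+' for Trait 6, supporting them as a clade.
Most parsimonious ingroup topology: (((Eta,(Delta,Zeta)),Epsilon),Alpha).
Alpha is sister to the clade containing all other ingroup taxa, so it is the earliest-diverging (most basal) ingroup lineage.

Alpha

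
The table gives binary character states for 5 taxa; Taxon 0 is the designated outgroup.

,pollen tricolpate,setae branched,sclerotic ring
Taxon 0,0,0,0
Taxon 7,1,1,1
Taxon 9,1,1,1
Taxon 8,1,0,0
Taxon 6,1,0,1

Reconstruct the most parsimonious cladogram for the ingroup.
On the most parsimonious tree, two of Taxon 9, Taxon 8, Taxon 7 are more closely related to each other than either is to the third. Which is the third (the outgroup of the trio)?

The outgroup has state '0' for every character, so '1' is the derived state throughout.
pollen tricolpate (derived state '1') is shared by all ingroup taxa — unites the whole ingroup.
Only Taxon 7 and Taxon 9 show the derived state '1' for setae branched, supporting them as a clade.
Only Taxon 6, Taxon 7, and Taxon 9 show the derived state '1' for sclerotic ring, supporting them as a clade.
Most parsimonious ingroup topology: (((Taxon 7,Taxon 9),Taxon 6),Taxon 8).
Taxon 9 and Taxon 7 share a more recent common ancestor with each other than either does with Taxon 8, so Taxon 8 is the least closely related of the three.

Taxon 8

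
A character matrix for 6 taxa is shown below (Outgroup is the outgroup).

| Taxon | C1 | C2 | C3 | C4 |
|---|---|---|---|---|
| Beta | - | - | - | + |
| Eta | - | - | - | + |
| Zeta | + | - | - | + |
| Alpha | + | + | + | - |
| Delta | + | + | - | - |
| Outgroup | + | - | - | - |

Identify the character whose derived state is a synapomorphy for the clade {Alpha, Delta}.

C2

Character polarity is set by the outgroup: the derived state is whichever differs from the outgroup's state, so for C1 the derived state is '-', and for the remaining characters it is '+'.
C1 (derived state '-') is shared by Beta and Eta — a synapomorphy uniting that clade.
Only Alpha and Delta show the derived state '+' for C2, supporting them as a clade.
C3 (derived state '+') is unique to Alpha (autapomorphy; uninformative for grouping).
C4 (derived state '+') is shared by Beta, Eta, and Zeta — a synapomorphy uniting that clade.
Most parsimonious ingroup topology: ((Alpha,Delta),((Eta,Beta),Zeta)).
The clade {Alpha, Delta} is supported by C2: its derived state '+' occurs in exactly those taxa and in no other taxon (including the outgroup).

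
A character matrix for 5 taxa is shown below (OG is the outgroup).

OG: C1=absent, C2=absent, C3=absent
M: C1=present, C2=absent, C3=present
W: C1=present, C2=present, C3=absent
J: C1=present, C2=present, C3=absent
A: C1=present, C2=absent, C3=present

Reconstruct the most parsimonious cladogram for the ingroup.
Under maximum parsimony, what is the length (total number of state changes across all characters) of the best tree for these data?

The outgroup has state 'absent' for every character, so 'present' is the derived state throughout.
All ingroup taxa share the derived state 'present' for C1; it defines the ingroup but does not resolve relationships within it.
Only J and W show the derived state 'present' for C2, supporting them as a clade.
C3 (derived state 'present') is shared by A and M — a synapomorphy uniting that clade.
Most parsimonious ingroup topology: ((M,A),(W,J)).
Changes per character on this tree: C1: 1; C2: 1; C3: 1.
Total = 3.

3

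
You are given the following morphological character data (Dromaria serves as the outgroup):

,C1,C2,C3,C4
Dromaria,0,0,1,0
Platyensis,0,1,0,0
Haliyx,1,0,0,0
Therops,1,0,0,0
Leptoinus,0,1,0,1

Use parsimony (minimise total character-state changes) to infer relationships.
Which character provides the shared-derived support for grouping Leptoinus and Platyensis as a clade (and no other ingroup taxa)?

Character polarity is set by the outgroup: the derived state is whichever differs from the outgroup's state, so for C3 the derived state is '0', and for the remaining characters it is '1'.
C1 (derived state '1') is shared by Haliyx and Therops — a synapomorphy uniting that clade.
C2 (derived state '1') is shared by Leptoinus and Platyensis — a synapomorphy uniting that clade.
All ingroup taxa share the derived state '0' for C3; it defines the ingroup but does not resolve relationships within it.
C4: derived state '1' in Leptoinus only — an autapomorphy, so it tells us nothing about relationships among taxa.
Most parsimonious ingroup topology: ((Platyensis,Leptoinus),(Haliyx,Therops)).
The clade {Leptoinus, Platyensis} is supported by C2: its derived state '1' occurs in exactly those taxa and in no other taxon (including the outgroup).

C2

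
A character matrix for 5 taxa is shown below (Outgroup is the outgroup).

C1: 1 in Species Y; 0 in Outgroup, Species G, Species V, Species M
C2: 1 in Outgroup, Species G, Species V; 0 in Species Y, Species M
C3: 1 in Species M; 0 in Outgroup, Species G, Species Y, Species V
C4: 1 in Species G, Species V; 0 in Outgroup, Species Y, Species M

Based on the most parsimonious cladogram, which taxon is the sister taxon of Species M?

Species Y

Character polarity is set by the outgroup: the derived state is whichever differs from the outgroup's state, so for C2 the derived state is '0', and for the remaining characters it is '1'.
C1: derived state '1' in Species Y only — an autapomorphy, so it tells us nothing about relationships among taxa.
C2: derived state '0' in Species M and Species Y only — synapomorphy for {Species M, Species Y}.
C3 (derived state '1') is unique to Species M (autapomorphy; uninformative for grouping).
C4 (derived state '1') is shared by Species G and Species V — a synapomorphy uniting that clade.
Most parsimonious ingroup topology: ((Species G,Species V),(Species Y,Species M)).
Species M and Species Y form a cherry on this tree, so they are sister taxa.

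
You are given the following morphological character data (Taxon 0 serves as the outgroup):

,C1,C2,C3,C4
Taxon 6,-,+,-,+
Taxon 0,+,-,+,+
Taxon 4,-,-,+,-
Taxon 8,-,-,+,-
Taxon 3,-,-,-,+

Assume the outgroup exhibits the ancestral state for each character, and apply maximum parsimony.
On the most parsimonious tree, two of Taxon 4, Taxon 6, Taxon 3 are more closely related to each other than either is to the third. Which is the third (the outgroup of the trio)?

Taxon 4

Character polarity is set by the outgroup: the derived state is whichever differs from the outgroup's state, so for C1, C3, C4 the derived state is '-', and for the remaining characters it is '+'.
C1 (derived state '-') is shared by all ingroup taxa — unites the whole ingroup.
C2: derived state '+' in Taxon 6 only — an autapomorphy, so it tells us nothing about relationships among taxa.
C3 (derived state '-') is shared by Taxon 3 and Taxon 6 — a synapomorphy uniting that clade.
C4: derived state '-' in Taxon 4 and Taxon 8 only — synapomorphy for {Taxon 4, Taxon 8}.
Most parsimonious ingroup topology: ((Taxon 6,Taxon 3),(Taxon 8,Taxon 4)).
Taxon 6 and Taxon 3 share a more recent common ancestor with each other than either does with Taxon 4, so Taxon 4 is the least closely related of the three.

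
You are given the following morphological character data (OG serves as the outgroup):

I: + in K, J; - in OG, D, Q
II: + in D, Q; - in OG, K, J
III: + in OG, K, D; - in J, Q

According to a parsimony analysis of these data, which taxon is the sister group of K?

Character polarity is set by the outgroup: the derived state is whichever differs from the outgroup's state, so for III the derived state is '-', and for the remaining characters it is '+'.
I (derived state '+') is shared by J and K — a synapomorphy uniting that clade.
II (derived state '+') is shared by D and Q — a synapomorphy uniting that clade.
III groups J and Q, which is incompatible with the clades supported by the remaining characters; treating it as convergent (homoplasy) costs fewer steps than any alternative tree.
Most parsimonious ingroup topology: ((K,J),(D,Q)).
K and J form a cherry on this tree, so they are sister taxa.

J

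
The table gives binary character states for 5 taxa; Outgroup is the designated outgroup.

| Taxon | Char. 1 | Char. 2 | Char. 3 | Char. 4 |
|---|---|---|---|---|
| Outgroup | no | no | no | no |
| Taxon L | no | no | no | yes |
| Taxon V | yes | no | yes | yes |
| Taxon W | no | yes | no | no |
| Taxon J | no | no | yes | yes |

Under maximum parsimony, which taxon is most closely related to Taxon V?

The outgroup has state 'no' for every character, so 'yes' is the derived state throughout.
Char. 1 (derived state 'yes') is unique to Taxon V (autapomorphy; uninformative for grouping).
Char. 2 (derived state 'yes') is unique to Taxon W (autapomorphy; uninformative for grouping).
Char. 3 (derived state 'yes') is shared by Taxon J and Taxon V — a synapomorphy uniting that clade.
Only Taxon J, Taxon L, and Taxon V show the derived state 'yes' for Char. 4, supporting them as a clade.
Most parsimonious ingroup topology: ((Taxon L,(Taxon V,Taxon J)),Taxon W).
Taxon V and Taxon J form a cherry on this tree, so they are sister taxa.

Taxon J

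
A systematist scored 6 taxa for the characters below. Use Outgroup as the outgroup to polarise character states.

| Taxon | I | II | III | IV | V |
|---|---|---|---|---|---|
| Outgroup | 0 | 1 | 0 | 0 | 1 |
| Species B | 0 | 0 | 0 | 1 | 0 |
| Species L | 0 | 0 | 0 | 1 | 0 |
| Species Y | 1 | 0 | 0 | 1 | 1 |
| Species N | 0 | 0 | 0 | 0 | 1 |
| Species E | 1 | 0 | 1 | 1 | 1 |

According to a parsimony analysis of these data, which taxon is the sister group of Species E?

Species Y

Character polarity is set by the outgroup: the derived state is whichever differs from the outgroup's state, so for II, V the derived state is '0', and for the remaining characters it is '1'.
I (derived state '1') is shared by Species E and Species Y — a synapomorphy uniting that clade.
All ingroup taxa share the derived state '0' for II; it defines the ingroup but does not resolve relationships within it.
III (derived state '1') is unique to Species E (autapomorphy; uninformative for grouping).
IV: derived state '1' in Species B, Species E, Species L, and Species Y only — synapomorphy for {Species B, Species E, Species L, Species Y}.
Only Species B and Species L show the derived state '0' for V, supporting them as a clade.
Most parsimonious ingroup topology: (((Species B,Species L),(Species Y,Species E)),Species N).
Species E and Species Y form a cherry on this tree, so they are sister taxa.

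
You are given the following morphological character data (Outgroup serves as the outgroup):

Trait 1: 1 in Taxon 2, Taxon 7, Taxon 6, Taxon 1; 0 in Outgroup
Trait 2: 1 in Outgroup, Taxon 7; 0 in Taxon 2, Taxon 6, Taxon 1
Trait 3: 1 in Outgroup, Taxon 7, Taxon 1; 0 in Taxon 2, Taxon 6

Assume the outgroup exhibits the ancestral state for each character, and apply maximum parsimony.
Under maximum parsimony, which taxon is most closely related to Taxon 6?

Character polarity is set by the outgroup: the derived state is whichever differs from the outgroup's state, so for Trait 2, Trait 3 the derived state is '0', and for the remaining characters it is '1'.
Trait 1 (derived state '1') is shared by all ingroup taxa — unites the whole ingroup.
Only Taxon 1, Taxon 2, and Taxon 6 show the derived state '0' for Trait 2, supporting them as a clade.
Only Taxon 2 and Taxon 6 show the derived state '0' for Trait 3, supporting them as a clade.
Most parsimonious ingroup topology: (((Taxon 2,Taxon 6),Taxon 1),Taxon 7).
Taxon 6 and Taxon 2 form a cherry on this tree, so they are sister taxa.

Taxon 2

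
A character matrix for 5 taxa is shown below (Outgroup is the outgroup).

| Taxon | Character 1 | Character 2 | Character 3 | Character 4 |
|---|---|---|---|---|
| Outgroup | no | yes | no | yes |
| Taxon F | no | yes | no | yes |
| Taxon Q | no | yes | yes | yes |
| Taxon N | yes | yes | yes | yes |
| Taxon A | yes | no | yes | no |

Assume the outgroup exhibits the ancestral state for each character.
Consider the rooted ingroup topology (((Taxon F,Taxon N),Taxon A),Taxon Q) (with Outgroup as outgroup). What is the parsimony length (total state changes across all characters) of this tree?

Map each character onto (((Taxon F,Taxon N),Taxon A),Taxon Q) (rooted by Outgroup) and count the minimum state changes it requires (Fitch parsimony):
Character 1: 2; Character 2: 1; Character 3: 2; Character 4: 1.
Total tree length = 6.

6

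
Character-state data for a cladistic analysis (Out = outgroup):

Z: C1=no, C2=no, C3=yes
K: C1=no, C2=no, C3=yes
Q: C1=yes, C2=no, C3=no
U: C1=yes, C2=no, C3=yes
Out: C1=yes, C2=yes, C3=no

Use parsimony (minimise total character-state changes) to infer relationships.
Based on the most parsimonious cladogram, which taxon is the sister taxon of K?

Z

Character polarity is set by the outgroup: the derived state is whichever differs from the outgroup's state, so for C1, C2 the derived state is 'no', and for the remaining characters it is 'yes'.
C1: derived state 'no' in K and Z only — synapomorphy for {K, Z}.
C2 (derived state 'no') is shared by all ingroup taxa — unites the whole ingroup.
C3: derived state 'yes' in K, U, and Z only — synapomorphy for {K, U, Z}.
Most parsimonious ingroup topology: (((K,Z),U),Q).
K and Z form a cherry on this tree, so they are sister taxa.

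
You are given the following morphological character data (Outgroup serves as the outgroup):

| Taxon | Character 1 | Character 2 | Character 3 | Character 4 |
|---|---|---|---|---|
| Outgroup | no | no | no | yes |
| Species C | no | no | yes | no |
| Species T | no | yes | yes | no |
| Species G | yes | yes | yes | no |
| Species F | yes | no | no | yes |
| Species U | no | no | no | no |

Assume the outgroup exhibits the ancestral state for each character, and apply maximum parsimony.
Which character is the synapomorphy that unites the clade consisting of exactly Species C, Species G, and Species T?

Character polarity is set by the outgroup: the derived state is whichever differs from the outgroup's state, so for Character 4 the derived state is 'no', and for the remaining characters it is 'yes'.
Character 1 groups Species F and Species G, which is incompatible with the clades supported by the remaining characters; treating it as convergent (homoplasy) costs fewer steps than any alternative tree.
Only Species G and Species T show the derived state 'yes' for Character 2, supporting them as a clade.
Character 3 (derived state 'yes') is shared by Species C, Species G, and Species T — a synapomorphy uniting that clade.
Character 4: derived state 'no' in Species C, Species G, Species T, and Species U only — synapomorphy for {Species C, Species G, Species T, Species U}.
Most parsimonious ingroup topology: (((Species C,(Species T,Species G)),Species U),Species F).
The clade {Species C, Species G, Species T} is supported by Character 3: its derived state 'yes' occurs in exactly those taxa and in no other taxon (including the outgroup).

Character 3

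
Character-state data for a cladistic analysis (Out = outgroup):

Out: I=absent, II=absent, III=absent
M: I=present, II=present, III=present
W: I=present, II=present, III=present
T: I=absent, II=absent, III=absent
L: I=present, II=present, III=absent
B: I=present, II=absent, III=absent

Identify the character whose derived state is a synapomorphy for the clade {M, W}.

The outgroup has state 'absent' for every character, so 'present' is the derived state throughout.
I: derived state 'present' in B, L, M, and W only — synapomorphy for {B, L, M, W}.
II (derived state 'present') is shared by L, M, and W — a synapomorphy uniting that clade.
III (derived state 'present') is shared by M and W — a synapomorphy uniting that clade.
Most parsimonious ingroup topology: ((((M,W),L),B),T).
The clade {M, W} is supported by III: its derived state 'present' occurs in exactly those taxa and in no other taxon (including the outgroup).

III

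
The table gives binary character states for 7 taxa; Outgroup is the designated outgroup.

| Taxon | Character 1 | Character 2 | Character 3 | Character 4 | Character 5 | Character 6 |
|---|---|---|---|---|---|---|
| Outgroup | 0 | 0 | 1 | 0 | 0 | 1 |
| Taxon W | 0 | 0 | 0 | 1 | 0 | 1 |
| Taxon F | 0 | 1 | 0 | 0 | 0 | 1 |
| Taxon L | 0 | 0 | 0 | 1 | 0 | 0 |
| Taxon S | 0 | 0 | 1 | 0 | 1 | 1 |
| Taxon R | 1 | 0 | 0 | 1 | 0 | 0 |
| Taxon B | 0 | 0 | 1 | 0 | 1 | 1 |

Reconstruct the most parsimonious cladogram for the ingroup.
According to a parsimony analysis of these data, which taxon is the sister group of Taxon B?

Taxon S

Character polarity is set by the outgroup: the derived state is whichever differs from the outgroup's state, so for Character 3, Character 6 the derived state is '0', and for the remaining characters it is '1'.
Character 1 (derived state '1') is unique to Taxon R (autapomorphy; uninformative for grouping).
Character 2 (derived state '1') is unique to Taxon F (autapomorphy; uninformative for grouping).
Character 3: derived state '0' in Taxon F, Taxon L, Taxon R, and Taxon W only — synapomorphy for {Taxon F, Taxon L, Taxon R, Taxon W}.
Character 4: derived state '1' in Taxon L, Taxon R, and Taxon W only — synapomorphy for {Taxon L, Taxon R, Taxon W}.
Character 5: derived state '1' in Taxon B and Taxon S only — synapomorphy for {Taxon B, Taxon S}.
Character 6 (derived state '0') is shared by Taxon L and Taxon R — a synapomorphy uniting that clade.
Most parsimonious ingroup topology: (((Taxon W,(Taxon L,Taxon R)),Taxon F),(Taxon S,Taxon B)).
Taxon B and Taxon S form a cherry on this tree, so they are sister taxa.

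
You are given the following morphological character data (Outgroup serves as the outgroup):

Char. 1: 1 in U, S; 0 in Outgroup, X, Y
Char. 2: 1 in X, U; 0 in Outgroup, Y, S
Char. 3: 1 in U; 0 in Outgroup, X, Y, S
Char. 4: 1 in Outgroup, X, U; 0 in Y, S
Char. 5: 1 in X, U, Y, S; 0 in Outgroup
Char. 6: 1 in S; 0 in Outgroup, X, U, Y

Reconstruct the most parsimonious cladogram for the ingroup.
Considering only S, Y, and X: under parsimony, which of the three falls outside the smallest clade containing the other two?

X

Character polarity is set by the outgroup: the derived state is whichever differs from the outgroup's state, so for Char. 4 the derived state is '0', and for the remaining characters it is '1'.
Char. 1 (state '1') occurs in S and U but conflicts with the nesting implied by the other characters — most parsimoniously interpreted as homoplasy.
Char. 2: derived state '1' in U and X only — synapomorphy for {U, X}.
Char. 3 (derived state '1') is unique to U (autapomorphy; uninformative for grouping).
Char. 4: derived state '0' in S and Y only — synapomorphy for {S, Y}.
All ingroup taxa share the derived state '1' for Char. 5; it defines the ingroup but does not resolve relationships within it.
Char. 6: derived state '1' in S only — an autapomorphy, so it tells us nothing about relationships among taxa.
Most parsimonious ingroup topology: ((X,U),(Y,S)).
S and Y share a more recent common ancestor with each other than either does with X, so X is the least closely related of the three.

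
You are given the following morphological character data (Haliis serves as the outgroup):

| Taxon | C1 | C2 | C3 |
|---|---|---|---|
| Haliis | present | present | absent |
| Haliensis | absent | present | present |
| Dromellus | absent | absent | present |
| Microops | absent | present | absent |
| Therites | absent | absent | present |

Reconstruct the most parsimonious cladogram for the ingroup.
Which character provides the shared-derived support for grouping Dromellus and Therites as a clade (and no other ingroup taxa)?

C2

Character polarity is set by the outgroup: the derived state is whichever differs from the outgroup's state, so for C1, C2 the derived state is 'absent', and for the remaining characters it is 'present'.
C1 (derived state 'absent') is shared by all ingroup taxa — unites the whole ingroup.
C2: derived state 'absent' in Dromellus and Therites only — synapomorphy for {Dromellus, Therites}.
C3: derived state 'present' in Dromellus, Haliensis, and Therites only — synapomorphy for {Dromellus, Haliensis, Therites}.
Most parsimonious ingroup topology: ((Haliensis,(Dromellus,Therites)),Microops).
The clade {Dromellus, Therites} is supported by C2: its derived state 'absent' occurs in exactly those taxa and in no other taxon (including the outgroup).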